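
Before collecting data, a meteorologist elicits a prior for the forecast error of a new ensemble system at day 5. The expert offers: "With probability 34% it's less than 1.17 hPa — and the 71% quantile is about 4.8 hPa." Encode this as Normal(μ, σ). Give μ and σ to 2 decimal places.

The p-quantile of Normal(μ,σ) is μ + z_p·σ, with z_{0.34} = -0.4125 and z_{0.71} = 0.5534.
Eliminate σ: μ = (z₂·x₁ − z₁·x₂)/(z₂ − z₁) = (0.5534·1.17 − (-0.4125)·4.8)/0.9658 = 2.72.
Then σ = (x₂ − x₁)/(z₂ − z₁) = (4.8 − 1.17)/0.9658 = 3.76.

μ = 2.72, σ = 3.76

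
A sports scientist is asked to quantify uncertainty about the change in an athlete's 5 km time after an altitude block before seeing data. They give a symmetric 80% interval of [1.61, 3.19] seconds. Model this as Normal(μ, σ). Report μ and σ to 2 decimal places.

μ = 2.40, σ = 0.62

A symmetric 80% interval runs μ ± z·σ with z = 1.282.
Half-width = 0.79, so σ = 0.79/1.282 = 0.62.
μ is the interval midpoint, 2.40.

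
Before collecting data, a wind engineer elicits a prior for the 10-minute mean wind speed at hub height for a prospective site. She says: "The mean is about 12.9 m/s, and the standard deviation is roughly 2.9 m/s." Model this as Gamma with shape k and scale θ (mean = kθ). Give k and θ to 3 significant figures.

k ≈ 19.8, θ ≈ 0.652

For Gamma(k, scale θ): mean = kθ, variance = kθ², so CV = 1/√k.
CV = SD/mean = 2.9/12.9 = 0.2248, hence k = 1/CV² = 19.8.
Then θ = mean/k = 12.9/19.8 = 0.652.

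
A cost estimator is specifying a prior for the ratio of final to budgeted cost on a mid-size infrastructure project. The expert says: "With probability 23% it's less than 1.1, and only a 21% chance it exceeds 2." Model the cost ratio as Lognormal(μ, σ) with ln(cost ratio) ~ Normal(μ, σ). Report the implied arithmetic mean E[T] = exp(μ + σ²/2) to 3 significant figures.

E[T] ≈ 1.58

If T ~ Lognormal(μ,σ) then ln T ~ Normal(μ,σ), so the p-quantile of ln T is μ + z_p·σ.
ln(1.1) = 0.09531 and ln(2) = 0.6931; z_{0.23} = -0.7388, z_{0.79} = 0.8064.
σ = (0.6931 − 0.09531)/(0.8064 − (-0.7388)) = 0.387.
μ = 0.09531 − (-0.7388)·0.387 = 0.381.
E[T] = exp(μ + σ²/2) = exp(0.381 + 0.0748) = 1.58.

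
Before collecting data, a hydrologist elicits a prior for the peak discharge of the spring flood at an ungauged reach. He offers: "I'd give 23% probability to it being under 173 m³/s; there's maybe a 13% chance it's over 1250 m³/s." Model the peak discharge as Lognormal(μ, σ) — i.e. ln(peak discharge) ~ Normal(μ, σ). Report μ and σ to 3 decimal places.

μ ≈ 5.937, σ ≈ 1.060

If T ~ Lognormal(μ,σ) then ln T ~ Normal(μ,σ), so the p-quantile of ln T is μ + z_p·σ.
ln(173) = 5.153 and ln(1250) = 7.131; z_{0.23} = -0.7388, z_{0.87} = 1.126.
σ = (7.131 − 5.153)/(1.126 − (-0.7388)) = 1.060.
μ = 5.153 − (-0.7388)·1.060 = 5.937.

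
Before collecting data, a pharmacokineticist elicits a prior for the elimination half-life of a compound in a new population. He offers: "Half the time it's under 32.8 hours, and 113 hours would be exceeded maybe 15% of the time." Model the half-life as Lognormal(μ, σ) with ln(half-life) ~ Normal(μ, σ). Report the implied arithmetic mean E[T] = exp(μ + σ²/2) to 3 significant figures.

If T ~ Lognormal(μ,σ) then ln T ~ Normal(μ,σ), so the p-quantile of ln T is μ + z_p·σ.
ln(32.8) = 3.49 and ln(113) = 4.727; z_{0.5} = 0, z_{0.85} = 1.036.
σ = (4.727 − 3.49)/(1.036 − (0)) = 1.193.
μ = 3.49 − (0)·1.193 = 3.490.
E[T] = exp(μ + σ²/2) = exp(3.490 + 0.7122) = 66.9 hours.

E[T] ≈ 66.9 hours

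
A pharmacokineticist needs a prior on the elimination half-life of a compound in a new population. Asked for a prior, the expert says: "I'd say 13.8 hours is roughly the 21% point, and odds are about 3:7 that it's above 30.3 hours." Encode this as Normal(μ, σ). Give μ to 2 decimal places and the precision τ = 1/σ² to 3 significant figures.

For Normal(μ,σ), the p-quantile is μ + z_p·σ. Here z_{0.21} = -0.8064, z_{0.7} = 0.5244.
So 13.8 = μ − 0.8064σ and 30.3 = μ + 0.5244σ.
Subtracting: σ = (30.3 − 13.8)/(0.5244 − (-0.8064)) = 12.40.
Then μ = 13.8 − (-0.8064)·12.40 = 23.80.
Precision τ = 1/σ² = 1/12.4² = 0.00651.

μ = 23.80, τ = 0.00651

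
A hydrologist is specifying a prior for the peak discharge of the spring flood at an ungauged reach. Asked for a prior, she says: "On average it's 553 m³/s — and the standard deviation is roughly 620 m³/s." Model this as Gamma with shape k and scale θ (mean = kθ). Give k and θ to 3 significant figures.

For Gamma(k, scale θ): mean = kθ, variance = kθ², so CV = 1/√k.
CV = SD/mean = 620/553 = 1.121, hence k = 1/CV² = 0.796.
Then θ = mean/k = 553/0.796 = 695.

k ≈ 0.796, θ ≈ 695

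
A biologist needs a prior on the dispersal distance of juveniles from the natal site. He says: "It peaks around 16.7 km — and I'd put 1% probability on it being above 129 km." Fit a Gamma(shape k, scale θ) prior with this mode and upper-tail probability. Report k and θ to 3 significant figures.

Gamma(k,θ) with k>1 has mode (k−1)θ, so θ = 16.7/(k−1).
Need P(X < 129) = 0.99 with θ tied to k this way. Start at k = 2, θ = 16.7: P(X<129) ≈ 0.996.
Too high — lower k to spread out. Iterating converges to k ≈ 1.81.
Then θ = 16.7/(1.81−1) ≈ 20.5.

k ≈ 1.81, θ ≈ 20.5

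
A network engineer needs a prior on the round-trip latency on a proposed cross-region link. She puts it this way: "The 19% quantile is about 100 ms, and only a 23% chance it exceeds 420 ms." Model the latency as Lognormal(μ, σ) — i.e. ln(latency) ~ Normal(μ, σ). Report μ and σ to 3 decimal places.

μ ≈ 5.384, σ ≈ 0.888

If T ~ Lognormal(μ,σ) then ln T ~ Normal(μ,σ), so the p-quantile of ln T is μ + z_p·σ.
ln(100) = 4.605 and ln(420) = 6.04; z_{0.19} = -0.8779, z_{0.77} = 0.7388.
σ = (6.04 − 4.605)/(0.7388 − (-0.8779)) = 0.888.
μ = 4.605 − (-0.8779)·0.888 = 5.384.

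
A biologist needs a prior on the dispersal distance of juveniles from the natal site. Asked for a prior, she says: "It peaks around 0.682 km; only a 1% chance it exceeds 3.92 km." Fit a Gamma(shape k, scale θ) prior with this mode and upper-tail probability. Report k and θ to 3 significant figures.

Gamma(k,θ) with k>1 has mode (k−1)θ, so θ = 0.682/(k−1).
Need P(X < 3.92) = 0.99 with θ tied to k this way. Start at k = 2, θ = 0.682: P(X<3.92) ≈ 0.978.
Too low — raise k to concentrate. Iterating converges to k ≈ 2.23.
Then θ = 0.682/(2.23−1) ≈ 0.556.

k ≈ 2.23, θ ≈ 0.556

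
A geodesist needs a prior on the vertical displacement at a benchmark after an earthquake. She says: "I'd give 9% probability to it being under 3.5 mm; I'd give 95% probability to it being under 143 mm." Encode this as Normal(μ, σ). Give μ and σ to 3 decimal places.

The p-quantile of Normal(μ,σ) is μ + z_p·σ, with z_{0.09} = -1.341 and z_{0.95} = 1.645.
Eliminate σ: μ = (z₂·x₁ − z₁·x₂)/(z₂ − z₁) = (1.645·3.5 − (-1.341)·143)/2.986 = 66.146.
Then σ = (x₂ − x₁)/(z₂ − z₁) = (143 − 3.5)/2.986 = 46.724.

μ = 66.146, σ = 46.724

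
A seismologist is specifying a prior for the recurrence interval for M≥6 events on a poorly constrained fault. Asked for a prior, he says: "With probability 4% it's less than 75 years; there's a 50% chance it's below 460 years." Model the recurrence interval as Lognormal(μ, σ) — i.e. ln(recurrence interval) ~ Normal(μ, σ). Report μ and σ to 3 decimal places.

If T ~ Lognormal(μ,σ) then ln T ~ Normal(μ,σ), so the p-quantile of ln T is μ + z_p·σ.
ln(75) = 4.317 and ln(460) = 6.131; z_{0.04} = -1.751, z_{0.5} = 0.
σ = (6.131 − 4.317)/(0 − (-1.751)) = 1.036.
μ = 4.317 − (-1.751)·1.036 = 6.131.

μ ≈ 6.131, σ ≈ 1.036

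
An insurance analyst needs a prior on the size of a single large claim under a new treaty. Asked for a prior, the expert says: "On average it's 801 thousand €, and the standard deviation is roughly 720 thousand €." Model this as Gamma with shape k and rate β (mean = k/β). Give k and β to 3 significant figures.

For Gamma(k, rate β): mean = k/β, variance = k/β², so CV = 1/√k.
CV = SD/mean = 720/801 = 0.8989, hence k = 1/CV² = 1.24.
Then β = k/mean = 1.24/801 = 0.00155.

k ≈ 1.24, β ≈ 0.00155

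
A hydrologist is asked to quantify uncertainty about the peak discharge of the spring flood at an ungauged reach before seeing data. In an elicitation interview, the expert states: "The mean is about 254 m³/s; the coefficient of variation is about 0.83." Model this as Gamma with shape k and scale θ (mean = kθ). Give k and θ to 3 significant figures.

k ≈ 1.45, θ ≈ 175

For Gamma(k, scale θ): mean = kθ, variance = kθ², so CV = 1/√k.
CV = 0.83, hence k = 1/CV² = 1.45.
Then θ = mean/k = 254/1.45 = 175.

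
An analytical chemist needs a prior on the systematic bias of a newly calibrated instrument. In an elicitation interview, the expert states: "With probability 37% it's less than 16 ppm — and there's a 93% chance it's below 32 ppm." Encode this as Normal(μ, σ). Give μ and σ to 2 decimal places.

μ = 18.94, σ = 8.85

For Normal(μ,σ), the p-quantile is μ + z_p·σ. Here z_{0.37} = -0.3319, z_{0.93} = 1.476.
So 16 = μ − 0.3319σ and 32 = μ + 1.476σ.
Subtracting: σ = (32 − 16)/(1.476 − (-0.3319)) = 8.85.
Then μ = 16 − (-0.3319)·8.85 = 18.94.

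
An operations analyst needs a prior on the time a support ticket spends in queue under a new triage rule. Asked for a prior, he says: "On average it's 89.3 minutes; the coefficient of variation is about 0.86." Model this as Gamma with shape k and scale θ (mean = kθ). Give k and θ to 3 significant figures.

k ≈ 1.35, θ ≈ 66

For Gamma(k, scale θ): mean = kθ, variance = kθ², so CV = 1/√k.
CV = 0.86, hence k = 1/CV² = 1.35.
Then θ = mean/k = 89.3/1.35 = 66.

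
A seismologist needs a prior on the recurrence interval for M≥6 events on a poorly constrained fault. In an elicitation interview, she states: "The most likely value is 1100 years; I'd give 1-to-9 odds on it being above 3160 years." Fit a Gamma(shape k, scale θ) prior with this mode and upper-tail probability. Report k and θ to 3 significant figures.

Gamma(k,θ) with k>1 has mode (k−1)θ, so θ = 1100/(k−1).
Need P(X < 3160) = 0.9 with θ tied to k this way. Start at k = 2, θ = 1100: P(X<3160) ≈ 0.781.
Too low — raise k to concentrate. Iterating converges to k ≈ 2.71.
Then θ = 1100/(2.71−1) ≈ 642.

k ≈ 2.71, θ ≈ 642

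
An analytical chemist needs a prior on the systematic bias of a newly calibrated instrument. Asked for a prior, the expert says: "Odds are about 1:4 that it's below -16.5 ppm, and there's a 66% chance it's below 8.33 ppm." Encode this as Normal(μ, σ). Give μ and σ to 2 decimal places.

μ = 0.16, σ = 19.80

For Normal(μ,σ), the p-quantile is μ + z_p·σ. Here z_{0.2} = -0.8416, z_{0.66} = 0.4125.
So -16.5 = μ − 0.8416σ and 8.33 = μ + 0.4125σ.
Subtracting: σ = (8.33 − -16.5)/(0.4125 − (-0.8416)) = 19.80.
Then μ = -16.5 − (-0.8416)·19.80 = 0.16.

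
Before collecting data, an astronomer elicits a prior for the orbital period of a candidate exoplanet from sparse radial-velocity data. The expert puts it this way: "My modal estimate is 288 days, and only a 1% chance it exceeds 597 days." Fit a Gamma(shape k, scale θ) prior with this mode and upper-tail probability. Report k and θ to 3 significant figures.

k ≈ 10.2, θ ≈ 31.4

Gamma(k,θ) with k>1 has mode (k−1)θ, so θ = 288/(k−1).
Need P(X < 597) = 0.99 with θ tied to k this way. Start at k = 2, θ = 288: P(X<597) ≈ 0.613.
Too low — raise k to concentrate. Iterating converges to k ≈ 10.2.
Then θ = 288/(10.2−1) ≈ 31.4.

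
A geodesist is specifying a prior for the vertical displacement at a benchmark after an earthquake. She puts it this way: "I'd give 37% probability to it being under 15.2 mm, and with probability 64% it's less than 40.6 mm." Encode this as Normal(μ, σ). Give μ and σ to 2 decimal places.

μ = 27.41, σ = 36.79

The p-quantile of Normal(μ,σ) is μ + z_p·σ, with z_{0.37} = -0.3319 and z_{0.64} = 0.3585.
Eliminate σ: μ = (z₂·x₁ − z₁·x₂)/(z₂ − z₁) = (0.3585·15.2 − (-0.3319)·40.6)/0.6903 = 27.41.
Then σ = (x₂ − x₁)/(z₂ − z₁) = (40.6 − 15.2)/0.6903 = 36.79.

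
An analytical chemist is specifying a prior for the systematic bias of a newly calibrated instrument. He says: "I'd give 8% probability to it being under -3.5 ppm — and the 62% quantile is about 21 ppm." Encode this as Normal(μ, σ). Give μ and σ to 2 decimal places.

The p-quantile of Normal(μ,σ) is μ + z_p·σ, with z_{0.08} = -1.405 and z_{0.62} = 0.3055.
Eliminate σ: μ = (z₂·x₁ − z₁·x₂)/(z₂ − z₁) = (0.3055·-3.5 − (-1.405)·21)/1.711 = 16.62.
Then σ = (x₂ − x₁)/(z₂ − z₁) = (21 − -3.5)/1.711 = 14.32.

μ = 16.62, σ = 14.32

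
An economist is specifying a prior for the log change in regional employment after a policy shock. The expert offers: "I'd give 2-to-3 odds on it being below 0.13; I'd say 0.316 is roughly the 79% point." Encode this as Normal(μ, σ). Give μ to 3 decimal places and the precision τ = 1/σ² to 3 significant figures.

μ = 0.174, τ = 32.5

The p-quantile of Normal(μ,σ) is μ + z_p·σ, with z_{0.4} = -0.2533 and z_{0.79} = 0.8064.
Eliminate σ: μ = (z₂·x₁ − z₁·x₂)/(z₂ − z₁) = (0.8064·0.13 − (-0.2533)·0.316)/1.06 = 0.174.
Then σ = (x₂ − x₁)/(z₂ − z₁) = (0.316 − 0.13)/1.06 = 0.176.
Precision τ = 1/σ² = 1/0.1755² = 32.5.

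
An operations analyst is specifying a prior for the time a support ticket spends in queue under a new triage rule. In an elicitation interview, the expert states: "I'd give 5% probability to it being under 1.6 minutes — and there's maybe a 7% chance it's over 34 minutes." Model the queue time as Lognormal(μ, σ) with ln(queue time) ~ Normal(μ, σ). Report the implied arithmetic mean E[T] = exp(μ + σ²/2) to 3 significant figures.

If T ~ Lognormal(μ,σ) then ln T ~ Normal(μ,σ), so the p-quantile of ln T is μ + z_p·σ.
ln(1.6) = 0.47 and ln(34) = 3.526; z_{0.05} = -1.645, z_{0.93} = 1.476.
σ = (3.526 − 0.47)/(1.476 − (-1.645)) = 0.979.
μ = 0.47 − (-1.645)·0.979 = 2.081.
E[T] = exp(μ + σ²/2) = exp(2.081 + 0.4796) = 12.9 minutes.

E[T] ≈ 12.9 minutes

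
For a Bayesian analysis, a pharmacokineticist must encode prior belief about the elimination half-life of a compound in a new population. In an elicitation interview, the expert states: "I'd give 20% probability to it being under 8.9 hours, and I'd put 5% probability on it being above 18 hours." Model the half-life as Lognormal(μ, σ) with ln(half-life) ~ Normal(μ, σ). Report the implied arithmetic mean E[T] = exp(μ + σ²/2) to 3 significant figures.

E[T] ≈ 11.8 hours

If T ~ Lognormal(μ,σ) then ln T ~ Normal(μ,σ), so the p-quantile of ln T is μ + z_p·σ.
ln(8.9) = 2.186 and ln(18) = 2.89; z_{0.2} = -0.8416, z_{0.95} = 1.645.
σ = (2.89 − 2.186)/(1.645 − (-0.8416)) = 0.283.
μ = 2.186 − (-0.8416)·0.283 = 2.424.
E[T] = exp(μ + σ²/2) = exp(2.424 + 0.0401) = 11.8 hours.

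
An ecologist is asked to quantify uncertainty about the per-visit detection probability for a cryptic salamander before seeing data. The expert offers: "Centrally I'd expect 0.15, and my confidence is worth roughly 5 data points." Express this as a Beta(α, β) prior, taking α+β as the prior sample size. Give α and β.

Under the effective-sample-size interpretation, Beta(α, β) has prior mean α/(α+β) and prior sample size α+β.
So α+β = 5 and α/(α+β) = 0.15, giving α = 0.15·5 = 0.75 and β = 5 − 0.75 = 4.25.

α = 0.75, β = 4.25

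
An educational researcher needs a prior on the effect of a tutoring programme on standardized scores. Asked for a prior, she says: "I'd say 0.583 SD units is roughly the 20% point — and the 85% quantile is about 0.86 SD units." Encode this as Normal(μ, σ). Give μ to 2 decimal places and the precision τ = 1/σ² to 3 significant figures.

μ = 0.71, τ = 46

For Normal(μ,σ), the p-quantile is μ + z_p·σ. Here z_{0.2} = -0.8416, z_{0.85} = 1.036.
So 0.583 = μ − 0.8416σ and 0.86 = μ + 1.036σ.
Subtracting: σ = (0.86 − 0.583)/(1.036 − (-0.8416)) = 0.15.
Then μ = 0.583 − (-0.8416)·0.15 = 0.71.
Precision τ = 1/σ² = 1/0.1475² = 46.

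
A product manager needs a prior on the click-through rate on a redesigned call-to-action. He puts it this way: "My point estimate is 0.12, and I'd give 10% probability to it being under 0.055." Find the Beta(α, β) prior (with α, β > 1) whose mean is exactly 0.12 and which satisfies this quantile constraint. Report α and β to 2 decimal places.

α ≈ 3.99, β ≈ 29.27

With mean 0.12 fixed, write α = 0.12s, β = 0.88s where s = α+β.
Need P(θ < 0.055) = 0.1 under Beta(0.12s, 0.88s). Normal approximation: (q−m)/√(m(1−m)/s) ≈ z_{0.1} = -1.28, so s ≈ 0.12·0.88·(-1.28)²/(0.055−0.12)² = 41.0.
At s = 41.0: P(θ<0.055) ≈ 0.073. Adjusting to match 0.1 gives s ≈ 33.26.
So α = 0.12·33.26 ≈ 3.99, β = 0.88·33.26 ≈ 29.27.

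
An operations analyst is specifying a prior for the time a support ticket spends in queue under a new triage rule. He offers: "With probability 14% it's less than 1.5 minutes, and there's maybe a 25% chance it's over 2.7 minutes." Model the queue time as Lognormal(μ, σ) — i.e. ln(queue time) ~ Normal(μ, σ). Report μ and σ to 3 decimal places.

If T ~ Lognormal(μ,σ) then ln T ~ Normal(μ,σ), so the p-quantile of ln T is μ + z_p·σ.
ln(1.5) = 0.4055 and ln(2.7) = 0.9933; z_{0.14} = -1.08, z_{0.75} = 0.6745.
σ = (0.9933 − 0.4055)/(0.6745 − (-1.08)) = 0.335.
μ = 0.4055 − (-1.08)·0.335 = 0.767.

μ ≈ 0.767, σ ≈ 0.335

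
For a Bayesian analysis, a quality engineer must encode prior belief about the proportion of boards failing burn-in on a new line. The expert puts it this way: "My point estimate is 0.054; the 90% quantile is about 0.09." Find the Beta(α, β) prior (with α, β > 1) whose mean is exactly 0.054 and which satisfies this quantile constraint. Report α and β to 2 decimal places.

With mean 0.054 fixed, write α = 0.054s, β = 0.946s where s = α+β.
Need P(θ < 0.09) = 0.9 under Beta(0.054s, 0.946s). Normal approximation: (q−m)/√(m(1−m)/s) ≈ z_{0.9} = 1.28, so s ≈ 0.054·0.946·(1.28)²/(0.09−0.054)² = 64.7.
At s = 64.7: P(θ<0.09) ≈ 0.892. Adjusting to match 0.9 gives s ≈ 70.62.
So α = 0.054·70.62 ≈ 3.81, β = 0.946·70.62 ≈ 66.81.

α ≈ 3.81, β ≈ 66.81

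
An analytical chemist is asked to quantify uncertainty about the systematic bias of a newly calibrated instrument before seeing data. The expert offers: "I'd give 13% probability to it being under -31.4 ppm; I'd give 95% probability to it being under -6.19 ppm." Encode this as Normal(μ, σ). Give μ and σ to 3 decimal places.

The p-quantile of Normal(μ,σ) is μ + z_p·σ, with z_{0.13} = -1.126 and z_{0.95} = 1.645.
Eliminate σ: μ = (z₂·x₁ − z₁·x₂)/(z₂ − z₁) = (1.645·-31.4 − (-1.126)·-6.19)/2.771 = -21.153.
Then σ = (x₂ − x₁)/(z₂ − z₁) = (-6.19 − -31.4)/2.771 = 9.097.

μ = -21.153, σ = 9.097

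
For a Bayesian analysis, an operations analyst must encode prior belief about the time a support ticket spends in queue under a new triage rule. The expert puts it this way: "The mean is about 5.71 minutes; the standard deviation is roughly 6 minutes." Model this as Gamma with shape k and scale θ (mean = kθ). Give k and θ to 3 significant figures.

For Gamma(k, scale θ): mean = kθ, variance = kθ², so CV = 1/√k.
CV = SD/mean = 6/5.71 = 1.051, hence k = 1/CV² = 0.906.
Then θ = mean/k = 5.71/0.906 = 6.3.

k ≈ 0.906, θ ≈ 6.3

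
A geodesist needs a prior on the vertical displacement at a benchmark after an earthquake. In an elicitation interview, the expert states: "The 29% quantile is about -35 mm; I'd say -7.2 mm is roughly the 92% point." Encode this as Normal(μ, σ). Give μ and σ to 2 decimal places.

The p-quantile of Normal(μ,σ) is μ + z_p·σ, with z_{0.29} = -0.5534 and z_{0.92} = 1.405.
Eliminate σ: μ = (z₂·x₁ − z₁·x₂)/(z₂ − z₁) = (1.405·-35 − (-0.5534)·-7.2)/1.958 = -27.14.
Then σ = (x₂ − x₁)/(z₂ − z₁) = (-7.2 − -35)/1.958 = 14.19.

μ = -27.14, σ = 14.19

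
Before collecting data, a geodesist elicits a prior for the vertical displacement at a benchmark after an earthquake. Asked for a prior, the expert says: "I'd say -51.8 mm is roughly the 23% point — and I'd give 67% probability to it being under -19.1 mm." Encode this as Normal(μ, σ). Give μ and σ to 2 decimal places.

μ = -31.30, σ = 27.74

For Normal(μ,σ), the p-quantile is μ + z_p·σ. Here z_{0.23} = -0.7388, z_{0.67} = 0.4399.
So -51.8 = μ − 0.7388σ and -19.1 = μ + 0.4399σ.
Subtracting: σ = (-19.1 − -51.8)/(0.4399 − (-0.7388)) = 27.74.
Then μ = -51.8 − (-0.7388)·27.74 = -31.30.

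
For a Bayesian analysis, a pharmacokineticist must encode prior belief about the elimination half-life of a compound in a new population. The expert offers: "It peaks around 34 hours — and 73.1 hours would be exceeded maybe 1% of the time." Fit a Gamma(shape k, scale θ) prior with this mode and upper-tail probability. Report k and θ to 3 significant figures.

Gamma(k,θ) with k>1 has mode (k−1)θ, so θ = 34/(k−1).
Need P(X < 73.1) = 0.99 with θ tied to k this way. Start at k = 2, θ = 34: P(X<73.1) ≈ 0.633.
Too low — raise k to concentrate. Iterating converges to k ≈ 9.27.
Then θ = 34/(9.27−1) ≈ 4.11.

k ≈ 9.27, θ ≈ 4.11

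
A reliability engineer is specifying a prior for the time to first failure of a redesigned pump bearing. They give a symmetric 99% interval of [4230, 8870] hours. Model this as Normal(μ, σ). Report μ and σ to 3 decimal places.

A symmetric 99% interval runs μ ± z·σ with z = 2.576.
Half-width = 2320, so σ = 2320/2.576 = 900.681.
μ is the interval midpoint, 6550.000.

μ = 6550.000, σ = 900.681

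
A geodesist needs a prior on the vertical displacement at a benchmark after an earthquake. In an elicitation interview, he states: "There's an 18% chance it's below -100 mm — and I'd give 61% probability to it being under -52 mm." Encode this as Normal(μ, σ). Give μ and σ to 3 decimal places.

μ = -63.222, σ = 40.178

For Normal(μ,σ), the p-quantile is μ + z_p·σ. Here z_{0.18} = -0.9154, z_{0.61} = 0.2793.
So -100 = μ − 0.9154σ and -52 = μ + 0.2793σ.
Subtracting: σ = (-52 − -100)/(0.2793 − (-0.9154)) = 40.178.
Then μ = -100 − (-0.9154)·40.178 = -63.222.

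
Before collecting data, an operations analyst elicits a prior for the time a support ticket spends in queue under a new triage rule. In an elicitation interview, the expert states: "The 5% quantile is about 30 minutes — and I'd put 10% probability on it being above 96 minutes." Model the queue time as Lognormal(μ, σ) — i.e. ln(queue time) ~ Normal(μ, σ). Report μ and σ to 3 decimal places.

μ ≈ 4.055, σ ≈ 0.397

If T ~ Lognormal(μ,σ) then ln T ~ Normal(μ,σ), so the p-quantile of ln T is μ + z_p·σ.
ln(30) = 3.401 and ln(96) = 4.564; z_{0.05} = -1.645, z_{0.9} = 1.282.
σ = (4.564 − 3.401)/(1.282 − (-1.645)) = 0.397.
μ = 3.401 − (-1.645)·0.397 = 4.055.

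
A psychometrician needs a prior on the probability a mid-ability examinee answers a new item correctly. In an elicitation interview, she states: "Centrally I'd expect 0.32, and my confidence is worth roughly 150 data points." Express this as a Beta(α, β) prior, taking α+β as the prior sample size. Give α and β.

Under the effective-sample-size interpretation, Beta(α, β) has prior mean α/(α+β) and prior sample size α+β.
So α+β = 150 and α/(α+β) = 0.32, giving α = 0.32·150 = 48 and β = 150 − 48 = 102.

α = 48, β = 102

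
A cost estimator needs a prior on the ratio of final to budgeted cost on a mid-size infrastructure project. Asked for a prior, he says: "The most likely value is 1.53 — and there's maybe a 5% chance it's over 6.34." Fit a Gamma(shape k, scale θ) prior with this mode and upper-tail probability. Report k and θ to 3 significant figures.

k ≈ 2.24, θ ≈ 1.24

Gamma(k,θ) with k>1 has mode (k−1)θ, so θ = 1.53/(k−1).
Need P(X < 6.34) = 0.95 with θ tied to k this way. Start at k = 2, θ = 1.53: P(X<6.34) ≈ 0.918.
Too low — raise k to concentrate. Iterating converges to k ≈ 2.24.
Then θ = 1.53/(2.24−1) ≈ 1.24.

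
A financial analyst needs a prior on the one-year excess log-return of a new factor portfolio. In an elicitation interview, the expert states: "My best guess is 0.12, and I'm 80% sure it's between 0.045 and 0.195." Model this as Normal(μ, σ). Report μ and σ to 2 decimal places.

A symmetric 80% interval runs μ ± z·σ with z = 1.282.
Half-width = 0.075, so σ = 0.075/1.282 = 0.06.
μ is the stated best guess, 0.12.

μ = 0.12, σ = 0.06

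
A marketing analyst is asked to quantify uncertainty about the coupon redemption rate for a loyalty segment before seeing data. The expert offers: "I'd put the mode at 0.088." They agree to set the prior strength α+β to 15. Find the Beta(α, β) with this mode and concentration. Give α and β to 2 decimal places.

For α,β > 1 the Beta mode is (α−1)/(α+β−2). With α+β = 15, the mode is (α−1)/13.
Set (α−1)/13 = 0.088 → α = 1 + 0.088·13 = 2.14.
β = 15 − α = 12.86.

α = 2.14, β = 12.86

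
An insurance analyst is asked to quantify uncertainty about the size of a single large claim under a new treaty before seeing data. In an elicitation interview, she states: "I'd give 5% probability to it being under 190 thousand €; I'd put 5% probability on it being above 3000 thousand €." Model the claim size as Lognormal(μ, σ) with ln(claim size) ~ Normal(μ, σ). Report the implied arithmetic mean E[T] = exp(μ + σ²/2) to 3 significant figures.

E[T] ≈ 1070 thousand €

If T ~ Lognormal(μ,σ) then ln T ~ Normal(μ,σ), so the p-quantile of ln T is μ + z_p·σ.
ln(190) = 5.247 and ln(3000) = 8.006; z_{0.05} = -1.645, z_{0.95} = 1.645.
σ = (8.006 − 5.247)/(1.645 − (-1.645)) = 0.839.
μ = 5.247 − (-1.645)·0.839 = 6.627.
E[T] = exp(μ + σ²/2) = exp(6.627 + 0.3518) = 1070 thousand €.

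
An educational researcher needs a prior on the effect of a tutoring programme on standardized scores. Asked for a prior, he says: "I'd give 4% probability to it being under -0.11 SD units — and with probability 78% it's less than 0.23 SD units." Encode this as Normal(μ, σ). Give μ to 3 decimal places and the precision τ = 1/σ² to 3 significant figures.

For Normal(μ,σ), the p-quantile is μ + z_p·σ. Here z_{0.04} = -1.751, z_{0.78} = 0.7722.
So -0.11 = μ − 1.751σ and 0.23 = μ + 0.7722σ.
Subtracting: σ = (0.23 − -0.11)/(0.7722 − (-1.751)) = 0.135.
Then μ = -0.11 − (-1.751)·0.135 = 0.126.
Precision τ = 1/σ² = 1/0.1348² = 55.1.

μ = 0.126, τ = 55.1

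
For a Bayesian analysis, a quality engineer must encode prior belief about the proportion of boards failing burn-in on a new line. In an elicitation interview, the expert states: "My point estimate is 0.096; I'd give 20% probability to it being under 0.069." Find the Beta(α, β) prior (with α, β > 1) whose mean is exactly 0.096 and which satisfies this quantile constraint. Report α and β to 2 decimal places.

α ≈ 8.40, β ≈ 79.09

With mean 0.096 fixed, write α = 0.096s, β = 0.904s where s = α+β.
Need P(θ < 0.069) = 0.2 under Beta(0.096s, 0.904s). Normal approximation: (q−m)/√(m(1−m)/s) ≈ z_{0.2} = -0.842, so s ≈ 0.096·0.904·(-0.842)²/(0.069−0.096)² = 84.3.
At s = 84.3: P(θ<0.069) ≈ 0.205. Adjusting to match 0.2 gives s ≈ 87.49.
So α = 0.096·87.49 ≈ 8.40, β = 0.904·87.49 ≈ 79.09.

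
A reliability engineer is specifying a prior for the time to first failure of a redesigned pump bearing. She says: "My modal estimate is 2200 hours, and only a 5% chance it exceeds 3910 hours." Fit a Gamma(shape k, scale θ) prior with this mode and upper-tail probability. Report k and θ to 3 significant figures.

Gamma(k,θ) with k>1 has mode (k−1)θ, so θ = 2200/(k−1).
Need P(X < 3910) = 0.95 with θ tied to k this way. Start at k = 2, θ = 2200: P(X<3910) ≈ 0.530.
Too low — raise k to concentrate. Iterating converges to k ≈ 9.43.
Then θ = 2200/(9.43−1) ≈ 261.

k ≈ 9.43, θ ≈ 261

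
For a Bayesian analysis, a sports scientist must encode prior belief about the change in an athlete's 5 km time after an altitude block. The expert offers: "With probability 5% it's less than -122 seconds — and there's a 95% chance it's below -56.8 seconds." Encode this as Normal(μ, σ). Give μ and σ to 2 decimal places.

For Normal(μ,σ), the p-quantile is μ + z_p·σ. Here z_{0.05} = -1.645, z_{0.95} = 1.645.
So -122 = μ − 1.645σ and -56.8 = μ + 1.645σ.
Subtracting: σ = (-56.8 − -122)/(1.645 − (-1.645)) = 19.82.
Then μ = -122 − (-1.645)·19.82 = -89.40.

μ = -89.40, σ = 19.82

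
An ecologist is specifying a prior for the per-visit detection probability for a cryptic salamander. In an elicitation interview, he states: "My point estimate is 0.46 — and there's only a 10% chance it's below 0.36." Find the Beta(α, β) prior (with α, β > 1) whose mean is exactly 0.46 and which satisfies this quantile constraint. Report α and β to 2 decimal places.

With mean 0.46 fixed, write α = 0.46s, β = 0.54s where s = α+β.
Need P(θ < 0.36) = 0.1 under Beta(0.46s, 0.54s). Normal approximation: (q−m)/√(m(1−m)/s) ≈ z_{0.1} = -1.28, so s ≈ 0.46·0.54·(-1.28)²/(0.36−0.46)² = 40.8.
At s = 40.8: P(θ<0.36) ≈ 0.098. Adjusting to match 0.1 gives s ≈ 40.10.
So α = 0.46·40.10 ≈ 18.45, β = 0.54·40.10 ≈ 21.65.

α ≈ 18.45, β ≈ 21.65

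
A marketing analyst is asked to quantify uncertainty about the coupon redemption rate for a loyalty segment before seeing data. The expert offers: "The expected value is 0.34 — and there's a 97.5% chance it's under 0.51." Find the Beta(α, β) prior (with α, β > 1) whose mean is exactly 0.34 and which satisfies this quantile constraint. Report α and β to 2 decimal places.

With mean 0.34 fixed, write α = 0.34s, β = 0.66s where s = α+β.
Need P(θ < 0.51) = 0.975 under Beta(0.34s, 0.66s). Normal approximation: (q−m)/√(m(1−m)/s) ≈ z_{0.975} = 1.96, so s ≈ 0.34·0.66·(1.96)²/(0.51−0.34)² = 29.8.
At s = 29.8: P(θ<0.51) ≈ 0.971. Adjusting to match 0.975 gives s ≈ 31.91.
So α = 0.34·31.91 ≈ 10.85, β = 0.66·31.91 ≈ 21.06.

α ≈ 10.85, β ≈ 21.06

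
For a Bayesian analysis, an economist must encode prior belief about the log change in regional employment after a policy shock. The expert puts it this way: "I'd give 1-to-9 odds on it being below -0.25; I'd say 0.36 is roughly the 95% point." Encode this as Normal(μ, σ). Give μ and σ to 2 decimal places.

For Normal(μ,σ), the p-quantile is μ + z_p·σ. Here z_{0.1} = -1.282, z_{0.95} = 1.645.
So -0.25 = μ − 1.282σ and 0.36 = μ + 1.645σ.
Subtracting: σ = (0.36 − -0.25)/(1.645 − (-1.282)) = 0.21.
Then μ = -0.25 − (-1.282)·0.21 = 0.02.

μ = 0.02, σ = 0.21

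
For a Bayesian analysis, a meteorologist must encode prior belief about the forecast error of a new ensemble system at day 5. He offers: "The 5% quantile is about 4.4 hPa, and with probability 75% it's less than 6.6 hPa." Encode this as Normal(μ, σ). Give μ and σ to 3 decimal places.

μ = 5.960, σ = 0.949

The p-quantile of Normal(μ,σ) is μ + z_p·σ, with z_{0.05} = -1.645 and z_{0.75} = 0.6745.
Eliminate σ: μ = (z₂·x₁ − z₁·x₂)/(z₂ − z₁) = (0.6745·4.4 − (-1.645)·6.6)/2.319 = 5.960.
Then σ = (x₂ − x₁)/(z₂ − z₁) = (6.6 − 4.4)/2.319 = 0.949.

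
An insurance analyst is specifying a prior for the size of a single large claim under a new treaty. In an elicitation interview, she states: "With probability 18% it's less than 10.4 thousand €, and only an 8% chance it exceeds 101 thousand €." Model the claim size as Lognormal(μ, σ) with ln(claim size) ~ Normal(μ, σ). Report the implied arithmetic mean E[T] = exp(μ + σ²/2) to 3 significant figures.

If T ~ Lognormal(μ,σ) then ln T ~ Normal(μ,σ), so the p-quantile of ln T is μ + z_p·σ.
ln(10.4) = 2.342 and ln(101) = 4.615; z_{0.18} = -0.9154, z_{0.92} = 1.405.
σ = (4.615 − 2.342)/(1.405 − (-0.9154)) = 0.980.
μ = 2.342 − (-0.9154)·0.980 = 3.239.
E[T] = exp(μ + σ²/2) = exp(3.239 + 0.4799) = 41.2 thousand €.

E[T] ≈ 41.2 thousand €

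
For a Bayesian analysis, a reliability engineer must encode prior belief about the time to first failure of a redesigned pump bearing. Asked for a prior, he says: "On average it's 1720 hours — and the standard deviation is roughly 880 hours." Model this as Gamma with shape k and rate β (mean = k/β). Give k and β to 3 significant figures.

For Gamma(k, rate β): mean = k/β, variance = k/β², so CV = 1/√k.
CV = SD/mean = 880/1720 = 0.5116, hence k = 1/CV² = 3.82.
Then β = k/mean = 3.82/1720 = 0.00222.

k ≈ 3.82, β ≈ 0.00222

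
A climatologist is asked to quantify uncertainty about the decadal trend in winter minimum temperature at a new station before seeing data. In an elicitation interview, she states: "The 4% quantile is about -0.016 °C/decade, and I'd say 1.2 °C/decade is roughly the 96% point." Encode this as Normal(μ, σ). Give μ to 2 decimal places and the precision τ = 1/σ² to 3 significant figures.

μ = 0.59, τ = 8.29

The p-quantile of Normal(μ,σ) is μ + z_p·σ, with z_{0.04} = -1.751 and z_{0.96} = 1.751.
Eliminate σ: μ = (z₂·x₁ − z₁·x₂)/(z₂ − z₁) = (1.751·-0.016 − (-1.751)·1.2)/3.501 = 0.59.
Then σ = (x₂ − x₁)/(z₂ − z₁) = (1.2 − -0.016)/3.501 = 0.35.
Precision τ = 1/σ² = 1/0.3473² = 8.29.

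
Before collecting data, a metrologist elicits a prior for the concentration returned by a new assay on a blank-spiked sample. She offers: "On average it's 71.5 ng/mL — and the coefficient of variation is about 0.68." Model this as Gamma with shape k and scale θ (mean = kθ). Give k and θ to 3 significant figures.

k ≈ 2.16, θ ≈ 33.1

For Gamma(k, scale θ): mean = kθ, variance = kθ², so CV = 1/√k.
CV = 0.68, hence k = 1/CV² = 2.16.
Then θ = mean/k = 71.5/2.16 = 33.1.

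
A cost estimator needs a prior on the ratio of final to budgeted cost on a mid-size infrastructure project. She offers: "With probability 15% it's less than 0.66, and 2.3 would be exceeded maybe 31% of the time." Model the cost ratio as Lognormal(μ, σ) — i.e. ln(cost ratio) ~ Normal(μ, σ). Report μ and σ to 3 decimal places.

μ ≈ 0.429, σ ≈ 0.815

If T ~ Lognormal(μ,σ) then ln T ~ Normal(μ,σ), so the p-quantile of ln T is μ + z_p·σ.
ln(0.66) = -0.4155 and ln(2.3) = 0.8329; z_{0.15} = -1.036, z_{0.69} = 0.4959.
σ = (0.8329 − -0.4155)/(0.4959 − (-1.036)) = 0.815.
μ = -0.4155 − (-1.036)·0.815 = 0.429.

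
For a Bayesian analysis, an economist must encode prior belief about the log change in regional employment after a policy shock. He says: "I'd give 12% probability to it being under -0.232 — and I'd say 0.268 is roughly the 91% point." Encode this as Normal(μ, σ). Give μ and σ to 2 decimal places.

The p-quantile of Normal(μ,σ) is μ + z_p·σ, with z_{0.12} = -1.175 and z_{0.91} = 1.341.
Eliminate σ: μ = (z₂·x₁ − z₁·x₂)/(z₂ − z₁) = (1.341·-0.232 − (-1.175)·0.268)/2.516 = 0.00.
Then σ = (x₂ − x₁)/(z₂ − z₁) = (0.268 − -0.232)/2.516 = 0.20.

μ = 0.00, σ = 0.20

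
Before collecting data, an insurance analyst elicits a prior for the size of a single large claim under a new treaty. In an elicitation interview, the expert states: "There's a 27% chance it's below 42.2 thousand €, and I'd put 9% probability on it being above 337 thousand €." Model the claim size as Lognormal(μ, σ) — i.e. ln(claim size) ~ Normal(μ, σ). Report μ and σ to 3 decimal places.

If T ~ Lognormal(μ,σ) then ln T ~ Normal(μ,σ), so the p-quantile of ln T is μ + z_p·σ.
ln(42.2) = 3.742 and ln(337) = 5.82; z_{0.27} = -0.6128, z_{0.91} = 1.341.
σ = (5.82 − 3.742)/(1.341 − (-0.6128)) = 1.064.
μ = 3.742 − (-0.6128)·1.064 = 4.394.

μ ≈ 4.394, σ ≈ 1.064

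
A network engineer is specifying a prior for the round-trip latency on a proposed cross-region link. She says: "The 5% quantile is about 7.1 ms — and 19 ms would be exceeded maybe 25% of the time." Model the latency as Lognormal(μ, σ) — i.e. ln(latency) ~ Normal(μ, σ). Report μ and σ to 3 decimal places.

μ ≈ 2.658, σ ≈ 0.424

If T ~ Lognormal(μ,σ) then ln T ~ Normal(μ,σ), so the p-quantile of ln T is μ + z_p·σ.
ln(7.1) = 1.96 and ln(19) = 2.944; z_{0.05} = -1.645, z_{0.75} = 0.6745.
σ = (2.944 − 1.96)/(0.6745 − (-1.645)) = 0.424.
μ = 1.96 − (-1.645)·0.424 = 2.658.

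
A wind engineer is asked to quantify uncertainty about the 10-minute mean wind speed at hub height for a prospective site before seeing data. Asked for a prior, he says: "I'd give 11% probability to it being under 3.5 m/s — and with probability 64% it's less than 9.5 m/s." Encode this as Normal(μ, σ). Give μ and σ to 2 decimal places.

For Normal(μ,σ), the p-quantile is μ + z_p·σ. Here z_{0.11} = -1.227, z_{0.64} = 0.3585.
So 3.5 = μ − 1.227σ and 9.5 = μ + 0.3585σ.
Subtracting: σ = (9.5 − 3.5)/(0.3585 − (-1.227)) = 3.79.
Then μ = 3.5 − (-1.227)·3.79 = 8.14.

μ = 8.14, σ = 3.79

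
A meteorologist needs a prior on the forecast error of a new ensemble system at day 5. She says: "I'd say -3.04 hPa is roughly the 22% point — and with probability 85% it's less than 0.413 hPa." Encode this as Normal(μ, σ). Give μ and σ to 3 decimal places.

μ = -1.566, σ = 1.909

For Normal(μ,σ), the p-quantile is μ + z_p·σ. Here z_{0.22} = -0.7722, z_{0.85} = 1.036.
So -3.04 = μ − 0.7722σ and 0.413 = μ + 1.036σ.
Subtracting: σ = (0.413 − -3.04)/(1.036 − (-0.7722)) = 1.909.
Then μ = -3.04 − (-0.7722)·1.909 = -1.566.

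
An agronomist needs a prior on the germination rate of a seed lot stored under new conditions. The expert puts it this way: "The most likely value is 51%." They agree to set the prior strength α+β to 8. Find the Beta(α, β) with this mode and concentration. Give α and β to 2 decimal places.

For α,β > 1 the Beta mode is (α−1)/(α+β−2). With α+β = 8, the mode is (α−1)/6.
Set (α−1)/6 = 0.51 → α = 1 + 0.51·6 = 4.06.
β = 8 − α = 3.94.

α = 4.06, β = 3.94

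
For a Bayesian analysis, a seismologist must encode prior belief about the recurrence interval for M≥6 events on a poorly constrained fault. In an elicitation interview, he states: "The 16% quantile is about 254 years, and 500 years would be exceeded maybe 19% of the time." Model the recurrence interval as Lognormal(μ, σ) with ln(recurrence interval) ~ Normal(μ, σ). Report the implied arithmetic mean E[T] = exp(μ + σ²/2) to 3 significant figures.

If T ~ Lognormal(μ,σ) then ln T ~ Normal(μ,σ), so the p-quantile of ln T is μ + z_p·σ.
ln(254) = 5.537 and ln(500) = 6.215; z_{0.16} = -0.9945, z_{0.81} = 0.8779.
σ = (6.215 − 5.537)/(0.8779 − (-0.9945)) = 0.362.
μ = 5.537 − (-0.9945)·0.362 = 5.897.
E[T] = exp(μ + σ²/2) = exp(5.897 + 0.0654) = 389 years.

E[T] ≈ 389 years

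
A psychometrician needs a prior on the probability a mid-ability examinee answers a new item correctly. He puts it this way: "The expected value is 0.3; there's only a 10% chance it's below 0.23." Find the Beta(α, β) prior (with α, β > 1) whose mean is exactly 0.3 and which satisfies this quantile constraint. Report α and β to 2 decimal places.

With mean 0.3 fixed, write α = 0.3s, β = 0.7s where s = α+β.
Need P(θ < 0.23) = 0.1 under Beta(0.3s, 0.7s). Normal approximation: (q−m)/√(m(1−m)/s) ≈ z_{0.1} = -1.28, so s ≈ 0.3·0.7·(-1.28)²/(0.23−0.3)² = 70.4.
At s = 70.4: P(θ<0.23) ≈ 0.095. Adjusting to match 0.1 gives s ≈ 67.29.
So α = 0.3·67.29 ≈ 20.19, β = 0.7·67.29 ≈ 47.10.

α ≈ 20.19, β ≈ 47.10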